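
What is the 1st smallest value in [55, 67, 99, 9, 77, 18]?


Sort ascending: [9, 18, 55, 67, 77, 99]
The 1st element (1-indexed) is at index 0.
Value = 9
Final answer: 9


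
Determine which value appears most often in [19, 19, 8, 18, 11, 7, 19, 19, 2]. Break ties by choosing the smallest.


Count the frequency of each value:
  2 appears 1 time(s)
  7 appears 1 time(s)
  8 appears 1 time(s)
  11 appears 1 time(s)
  18 appears 1 time(s)
  19 appears 4 time(s)
Maximum frequency is 4.
Only 19 reaches that frequency, so it is the mode.
Final answer: 19


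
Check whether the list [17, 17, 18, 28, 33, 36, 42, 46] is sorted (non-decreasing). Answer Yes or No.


Check consecutive pairs:
  17 <= 17? True
  17 <= 18? True
  18 <= 28? True
  28 <= 33? True
  33 <= 36? True
  36 <= 42? True
  42 <= 46? True
Every consecutive pair is in order, so the list is non-decreasing.
Final answer: Yes


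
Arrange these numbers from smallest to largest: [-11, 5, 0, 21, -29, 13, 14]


Original list: [-11, 5, 0, 21, -29, 13, 14]
Repeatedly take the smallest remaining element:
  Remaining [-11, 5, 0, 21, -29, 13, 14] -> smallest is -29
  Remaining [-11, 5, 0, 21, 13, 14] -> smallest is -11
  Remaining [5, 0, 21, 13, 14] -> smallest is 0
  Remaining [5, 21, 13, 14] -> smallest is 5
  Remaining [21, 13, 14] -> smallest is 13
  Remaining [21, 14] -> smallest is 14
  Remaining [21] -> smallest is 21
Collecting the picks in order gives the sorted list.
Final answer: [-29, -11, 0, 5, 13, 14, 21]


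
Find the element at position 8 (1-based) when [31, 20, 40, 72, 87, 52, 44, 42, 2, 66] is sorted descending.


Sort descending: [87, 72, 66, 52, 44, 42, 40, 31, 20, 2]
The 8th element (1-indexed) is at index 7.
Value = 31
Final answer: 31


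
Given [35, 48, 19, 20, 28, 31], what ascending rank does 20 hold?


Sort ascending: [19, 20, 28, 31, 35, 48]
Find 20 in the sorted list.
20 is at position 2 (1-indexed).
Final answer: 2


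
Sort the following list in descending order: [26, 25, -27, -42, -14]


Original list: [26, 25, -27, -42, -14]
Repeatedly take the largest remaining element:
  Remaining [26, 25, -27, -42, -14] -> largest is 26
  Remaining [25, -27, -42, -14] -> largest is 25
  Remaining [-27, -42, -14] -> largest is -14
  Remaining [-27, -42] -> largest is -27
  Remaining [-42] -> largest is -42
Collecting the picks in order gives the descending list.
Final answer: [26, 25, -14, -27, -42]


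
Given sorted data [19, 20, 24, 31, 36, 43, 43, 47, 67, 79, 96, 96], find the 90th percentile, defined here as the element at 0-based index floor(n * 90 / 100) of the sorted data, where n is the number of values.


The dataset has n = 12 elements.
Index = floor(12 * 90 / 100) = floor(1080 / 100) = floor(10.8) = 10
Counting from index 0 in the sorted data, the element at index 10 is 96.
Final answer: 96


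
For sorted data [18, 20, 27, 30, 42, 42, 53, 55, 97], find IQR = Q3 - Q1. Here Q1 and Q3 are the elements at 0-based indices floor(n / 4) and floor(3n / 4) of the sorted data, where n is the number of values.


The data has n = 9 elements.
Q1 index = floor(9 / 4) = floor(2.25) = 2; Q3 index = floor(3 * 9 / 4) = floor(6.75) = 6
Q1 = element at index 2 = 27
Q3 = element at index 6 = 53
IQR = 53 - 27 = 26
Final answer: 26


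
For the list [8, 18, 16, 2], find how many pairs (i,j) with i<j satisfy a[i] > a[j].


For each element, count the later elements that are smaller than it:
  8 (index 0): smaller elements after it = [2] -> 1
  18 (index 1): smaller elements after it = [16, 2] -> 2
  16 (index 2): smaller elements after it = [2] -> 1
Total inversions = 1 + 2 + 1 = 4
Final answer: 4


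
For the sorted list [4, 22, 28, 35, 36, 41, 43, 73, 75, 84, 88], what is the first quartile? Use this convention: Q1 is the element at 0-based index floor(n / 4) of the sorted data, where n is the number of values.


The list has n = 11 elements.
Q1 index = floor(11 / 4) = floor(2.75) = 2
Counting from index 0 in the sorted data, the element at index 2 is 28.
Final answer: 28


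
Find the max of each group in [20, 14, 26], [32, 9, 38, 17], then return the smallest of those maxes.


Find max of each group:
  Group 1: [20, 14, 26] -> max = 26
  Group 2: [32, 9, 38, 17] -> max = 38
Maxes: [26, 38]
Minimum of maxes = 26
Final answer: 26


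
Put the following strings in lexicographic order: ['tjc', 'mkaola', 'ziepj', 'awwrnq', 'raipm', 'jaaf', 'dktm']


Compare strings character by character (the first differing letter decides):
  'awwrnq' < 'dktm' since 'a' < 'd' at position 1
  'dktm' < 'jaaf' since 'd' < 'j' at position 1
  'jaaf' < 'mkaola' since 'j' < 'm' at position 1
  'mkaola' < 'raipm' since 'm' < 'r' at position 1
  'raipm' < 'tjc' since 'r' < 't' at position 1
  'tjc' < 'ziepj' since 't' < 'z' at position 1
Chaining these comparisons gives the alphabetical order.
Final answer: ['awwrnq', 'dktm', 'jaaf', 'mkaola', 'raipm', 'tjc', 'ziepj']


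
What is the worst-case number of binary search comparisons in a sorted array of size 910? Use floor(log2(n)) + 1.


Binary search halves the search space each step.
Maximum comparisons = floor(log2(910)) + 1
log2(910) = 9.8297
floor(log2(910)) = 9, so 9 + 1 = 10
Final answer: 10


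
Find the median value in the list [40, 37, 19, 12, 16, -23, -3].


First, sort the list: [-23, -3, 12, 16, 19, 37, 40]
The list has 7 elements (odd count).
The middle index is 3 (0-based), and the element there is 16.
Final answer: 16


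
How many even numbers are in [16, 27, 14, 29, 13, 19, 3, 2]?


Check each element:
  16 is even
  27 is odd
  14 is even
  29 is odd
  13 is odd
  19 is odd
  3 is odd
  2 is even
Evens: [16, 14, 2]
Count of evens = 3
Final answer: 3


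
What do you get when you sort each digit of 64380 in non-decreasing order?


The number 64380 has digits: 6, 4, 3, 8, 0
Sorted: 0, 3, 4, 6, 8
Joining the sorted digits gives the result.
Final answer: 03468


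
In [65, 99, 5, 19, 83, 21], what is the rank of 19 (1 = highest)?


Sort descending: [99, 83, 65, 21, 19, 5]
Find 19 in the sorted list.
19 is at position 5.
Final answer: 5


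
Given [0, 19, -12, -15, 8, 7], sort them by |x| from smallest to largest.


Compute absolute values:
  |0| = 0
  |19| = 19
  |-12| = 12
  |-15| = 15
  |8| = 8
  |7| = 7
Absolute values in increasing order: 0 < 7 < 8 < 12 < 15 < 19
Listing the original numbers in that order gives the answer.
Final answer: [0, 7, 8, -12, -15, 19]


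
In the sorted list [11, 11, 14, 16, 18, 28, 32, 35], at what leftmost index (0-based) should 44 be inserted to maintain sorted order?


List is sorted: [11, 11, 14, 16, 18, 28, 32, 35]
We need the leftmost position where 44 can be inserted, i.e. the first index whose element is >= 44 (or the end of the list if none is).
Binary search with low=0, high=8 (0-based indices):
  low=0, high=8, mid=4: a[4]=18 < 44, so low = 5
  low=5, high=8, mid=6: a[6]=32 < 44, so low = 7
  low=7, high=8, mid=7: a[7]=35 < 44, so low = 8
Now low = high = 8, so the insertion index is 8.
Final answer: 8


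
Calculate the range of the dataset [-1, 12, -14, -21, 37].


Maximum value: 37
Minimum value: -21
Range = 37 - (-21) = 58
Final answer: 58


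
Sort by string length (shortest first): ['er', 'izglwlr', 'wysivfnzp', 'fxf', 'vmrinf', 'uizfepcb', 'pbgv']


Compute lengths:
  'er' has length 2
  'izglwlr' has length 7
  'wysivfnzp' has length 9
  'fxf' has length 3
  'vmrinf' has length 6
  'uizfepcb' has length 8
  'pbgv' has length 4
Lengths in increasing order: 2 < 3 < 4 < 6 < 7 < 8 < 9
Listing the words in that order gives the answer.
Final answer: ['er', 'fxf', 'pbgv', 'vmrinf', 'izglwlr', 'uizfepcb', 'wysivfnzp']


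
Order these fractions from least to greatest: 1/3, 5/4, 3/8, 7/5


Convert to decimal for comparison:
  1/3 = 0.3333
  5/4 = 1.25
  3/8 = 0.375
  7/5 = 1.4
Decimals in increasing order: 0.3333 < 0.375 < 1.25 < 1.4
Writing each back as its fraction gives the sorted order.
Final answer: 1/3, 3/8, 5/4, 7/5


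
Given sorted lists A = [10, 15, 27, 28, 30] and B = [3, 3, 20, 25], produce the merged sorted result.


List A: [10, 15, 27, 28, 30]
List B: [3, 3, 20, 25]
Repeatedly compare the front elements and take the smaller:
  10 vs 3 -> take 3
  10 vs 3 -> take 3
  10 vs 20 -> take 10
  15 vs 20 -> take 15
  27 vs 20 -> take 20
  27 vs 25 -> take 25
  B is exhausted; append the rest of A: [27, 28, 30]
Final answer: [3, 3, 10, 15, 20, 25, 27, 28, 30]


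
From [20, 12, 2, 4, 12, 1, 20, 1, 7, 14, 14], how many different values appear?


List all unique values:
Distinct values: [1, 2, 4, 7, 12, 14, 20]
Count = 7
Final answer: 7


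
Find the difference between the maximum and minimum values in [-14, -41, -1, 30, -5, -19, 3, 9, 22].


Maximum value: 30
Minimum value: -41
Range = 30 - (-41) = 71
Final answer: 71


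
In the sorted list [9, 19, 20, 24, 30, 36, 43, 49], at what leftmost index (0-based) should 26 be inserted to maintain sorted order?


List is sorted: [9, 19, 20, 24, 30, 36, 43, 49]
We need the leftmost position where 26 can be inserted, i.e. the first index whose element is >= 26 (or the end of the list if none is).
Binary search with low=0, high=8 (0-based indices):
  low=0, high=8, mid=4: a[4]=30 >= 26, so high = 4
  low=0, high=4, mid=2: a[2]=20 < 26, so low = 3
  low=3, high=4, mid=3: a[3]=24 < 26, so low = 4
Now low = high = 4, so the insertion index is 4.
Final answer: 4


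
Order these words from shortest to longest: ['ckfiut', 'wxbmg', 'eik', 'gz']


Compute lengths:
  'ckfiut' has length 6
  'wxbmg' has length 5
  'eik' has length 3
  'gz' has length 2
Lengths in increasing order: 2 < 3 < 5 < 6
Listing the words in that order gives the answer.
Final answer: ['gz', 'eik', 'wxbmg', 'ckfiut']


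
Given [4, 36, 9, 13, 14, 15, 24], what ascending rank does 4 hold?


Sort ascending: [4, 9, 13, 14, 15, 24, 36]
Find 4 in the sorted list.
4 is at position 1 (1-indexed).
Final answer: 1


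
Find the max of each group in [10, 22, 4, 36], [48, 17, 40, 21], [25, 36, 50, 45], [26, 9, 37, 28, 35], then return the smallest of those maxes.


Find max of each group:
  Group 1: [10, 22, 4, 36] -> max = 36
  Group 2: [48, 17, 40, 21] -> max = 48
  Group 3: [25, 36, 50, 45] -> max = 50
  Group 4: [26, 9, 37, 28, 35] -> max = 37
Maxes: [36, 48, 50, 37]
Minimum of maxes = 36
Final answer: 36


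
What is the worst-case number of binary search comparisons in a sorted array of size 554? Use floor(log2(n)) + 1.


Binary search halves the search space each step.
Maximum comparisons = floor(log2(554)) + 1
log2(554) = 9.1137
floor(log2(554)) = 9, so 9 + 1 = 10
Final answer: 10


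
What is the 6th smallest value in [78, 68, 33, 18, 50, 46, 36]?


Sort ascending: [18, 33, 36, 46, 50, 68, 78]
The 6th element (1-indexed) is at index 5.
Value = 68
Final answer: 68


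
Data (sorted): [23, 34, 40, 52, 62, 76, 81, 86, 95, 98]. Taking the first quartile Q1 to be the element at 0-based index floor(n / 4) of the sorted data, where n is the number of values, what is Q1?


The list has n = 10 elements.
Q1 index = floor(10 / 4) = floor(2.5) = 2
Counting from index 0 in the sorted data, the element at index 2 is 40.
Final answer: 40


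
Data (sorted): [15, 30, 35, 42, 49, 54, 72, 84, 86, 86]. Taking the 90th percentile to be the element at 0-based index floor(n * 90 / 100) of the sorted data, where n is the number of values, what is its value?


The dataset has n = 10 elements.
Index = floor(10 * 90 / 100) = floor(900 / 100) = floor(9) = 9
Counting from index 0 in the sorted data, the element at index 9 is 86.
Final answer: 86


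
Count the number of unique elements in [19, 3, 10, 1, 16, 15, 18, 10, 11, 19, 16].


List all unique values:
Distinct values: [1, 3, 10, 11, 15, 16, 18, 19]
Count = 8
Final answer: 8


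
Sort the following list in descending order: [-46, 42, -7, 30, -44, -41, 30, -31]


Original list: [-46, 42, -7, 30, -44, -41, 30, -31]
Repeatedly take the largest remaining element:
  Remaining [-46, 42, -7, 30, -44, -41, 30, -31] -> largest is 42
  Remaining [-46, -7, 30, -44, -41, 30, -31] -> largest is 30
  Remaining [-46, -7, -44, -41, 30, -31] -> largest is 30
  Remaining [-46, -7, -44, -41, -31] -> largest is -7
  Remaining [-46, -44, -41, -31] -> largest is -31
  Remaining [-46, -44, -41] -> largest is -41
  Remaining [-46, -44] -> largest is -44
  Remaining [-46] -> largest is -46
Collecting the picks in order gives the descending list.
Final answer: [42, 30, 30, -7, -31, -41, -44, -46]


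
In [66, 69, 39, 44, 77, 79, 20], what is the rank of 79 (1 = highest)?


Sort descending: [79, 77, 69, 66, 44, 39, 20]
Find 79 in the sorted list.
79 is at position 1.
Final answer: 1


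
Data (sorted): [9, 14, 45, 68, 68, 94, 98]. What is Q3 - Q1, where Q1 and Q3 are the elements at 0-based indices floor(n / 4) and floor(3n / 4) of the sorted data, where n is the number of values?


The data has n = 7 elements.
Q1 index = floor(7 / 4) = floor(1.75) = 1; Q3 index = floor(3 * 7 / 4) = floor(5.25) = 5
Q1 = element at index 1 = 14
Q3 = element at index 5 = 94
IQR = 94 - 14 = 80
Final answer: 80


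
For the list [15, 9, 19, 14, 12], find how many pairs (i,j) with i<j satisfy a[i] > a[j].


For each element, count the later elements that are smaller than it:
  15 (index 0): smaller elements after it = [9, 14, 12] -> 3
  9 (index 1): smaller elements after it = [] -> 0
  19 (index 2): smaller elements after it = [14, 12] -> 2
  14 (index 3): smaller elements after it = [12] -> 1
Total inversions = 3 + 0 + 2 + 1 = 6
Final answer: 6


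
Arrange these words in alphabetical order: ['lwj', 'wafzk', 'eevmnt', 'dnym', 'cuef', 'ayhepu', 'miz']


Compare strings character by character (the first differing letter decides):
  'ayhepu' < 'cuef' since 'a' < 'c' at position 1
  'cuef' < 'dnym' since 'c' < 'd' at position 1
  'dnym' < 'eevmnt' since 'd' < 'e' at position 1
  'eevmnt' < 'lwj' since 'e' < 'l' at position 1
  'lwj' < 'miz' since 'l' < 'm' at position 1
  'miz' < 'wafzk' since 'm' < 'w' at position 1
Chaining these comparisons gives the alphabetical order.
Final answer: ['ayhepu', 'cuef', 'dnym', 'eevmnt', 'lwj', 'miz', 'wafzk']


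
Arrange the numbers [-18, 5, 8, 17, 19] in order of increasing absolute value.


Compute absolute values:
  |-18| = 18
  |5| = 5
  |8| = 8
  |17| = 17
  |19| = 19
Absolute values in increasing order: 5 < 8 < 17 < 18 < 19
Listing the original numbers in that order gives the answer.
Final answer: [5, 8, 17, -18, 19]


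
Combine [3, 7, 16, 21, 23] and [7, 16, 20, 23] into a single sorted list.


List A: [3, 7, 16, 21, 23]
List B: [7, 16, 20, 23]
Repeatedly compare the front elements and take the smaller:
  3 vs 7 -> take 3
  7 vs 7 -> take 7
  16 vs 7 -> take 7
  16 vs 16 -> take 16
  21 vs 16 -> take 16
  21 vs 20 -> take 20
  21 vs 23 -> take 21
  23 vs 23 -> take 23
  A is exhausted; append the rest of B: [23]
Final answer: [3, 7, 7, 16, 16, 20, 21, 23, 23]


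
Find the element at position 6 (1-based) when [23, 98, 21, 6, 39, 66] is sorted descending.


Sort descending: [98, 66, 39, 23, 21, 6]
The 6th element (1-indexed) is at index 5.
Value = 6
Final answer: 6


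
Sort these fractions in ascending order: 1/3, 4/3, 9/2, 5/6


Convert to decimal for comparison:
  1/3 = 0.3333
  4/3 = 1.3333
  9/2 = 4.5
  5/6 = 0.8333
Decimals in increasing order: 0.3333 < 0.8333 < 1.3333 < 4.5
Writing each back as its fraction gives the sorted order.
Final answer: 1/3, 5/6, 4/3, 9/2


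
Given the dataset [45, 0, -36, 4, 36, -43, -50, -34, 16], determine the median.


First, sort the list: [-50, -43, -36, -34, 0, 4, 16, 36, 45]
The list has 9 elements (odd count).
The middle index is 4 (0-based), and the element there is 0.
Final answer: 0


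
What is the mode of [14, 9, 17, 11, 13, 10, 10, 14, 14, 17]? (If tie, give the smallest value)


Count the frequency of each value:
  9 appears 1 time(s)
  10 appears 2 time(s)
  11 appears 1 time(s)
  13 appears 1 time(s)
  14 appears 3 time(s)
  17 appears 2 time(s)
Maximum frequency is 3.
Only 14 reaches that frequency, so it is the mode.
Final answer: 14


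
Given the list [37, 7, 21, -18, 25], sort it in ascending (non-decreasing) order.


Original list: [37, 7, 21, -18, 25]
Repeatedly take the smallest remaining element:
  Remaining [37, 7, 21, -18, 25] -> smallest is -18
  Remaining [37, 7, 21, 25] -> smallest is 7
  Remaining [37, 21, 25] -> smallest is 21
  Remaining [37, 25] -> smallest is 25
  Remaining [37] -> smallest is 37
Collecting the picks in order gives the sorted list.
Final answer: [-18, 7, 21, 25, 37]


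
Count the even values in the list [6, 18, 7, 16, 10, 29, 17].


Check each element:
  6 is even
  18 is even
  7 is odd
  16 is even
  10 is even
  29 is odd
  17 is odd
Evens: [6, 18, 16, 10]
Count of evens = 4
Final answer: 4


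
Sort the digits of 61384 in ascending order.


The number 61384 has digits: 6, 1, 3, 8, 4
Sorted: 1, 3, 4, 6, 8
Joining the sorted digits gives the result.
Final answer: 13468


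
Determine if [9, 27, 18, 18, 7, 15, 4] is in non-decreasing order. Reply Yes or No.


Check consecutive pairs:
  9 <= 27? True
  27 <= 18? False
  18 <= 18? True
  18 <= 7? False
  7 <= 15? True
  15 <= 4? False
3 consecutive pair(s) are out of order, so the list is not sorted.
Final answer: No


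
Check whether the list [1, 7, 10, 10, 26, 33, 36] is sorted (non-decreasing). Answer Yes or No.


Check consecutive pairs:
  1 <= 7? True
  7 <= 10? True
  10 <= 10? True
  10 <= 26? True
  26 <= 33? True
  33 <= 36? True
Every consecutive pair is in order, so the list is non-decreasing.
Final answer: Yes


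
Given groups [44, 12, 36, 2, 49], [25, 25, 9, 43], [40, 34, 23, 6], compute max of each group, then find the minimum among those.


Find max of each group:
  Group 1: [44, 12, 36, 2, 49] -> max = 49
  Group 2: [25, 25, 9, 43] -> max = 43
  Group 3: [40, 34, 23, 6] -> max = 40
Maxes: [49, 43, 40]
Minimum of maxes = 40
Final answer: 40


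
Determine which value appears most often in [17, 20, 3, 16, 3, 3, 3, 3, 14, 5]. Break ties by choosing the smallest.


Count the frequency of each value:
  3 appears 5 time(s)
  5 appears 1 time(s)
  14 appears 1 time(s)
  16 appears 1 time(s)
  17 appears 1 time(s)
  20 appears 1 time(s)
Maximum frequency is 5.
Only 3 reaches that frequency, so it is the mode.
Final answer: 3


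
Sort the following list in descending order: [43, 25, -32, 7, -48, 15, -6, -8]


Original list: [43, 25, -32, 7, -48, 15, -6, -8]
Repeatedly take the largest remaining element:
  Remaining [43, 25, -32, 7, -48, 15, -6, -8] -> largest is 43
  Remaining [25, -32, 7, -48, 15, -6, -8] -> largest is 25
  Remaining [-32, 7, -48, 15, -6, -8] -> largest is 15
  Remaining [-32, 7, -48, -6, -8] -> largest is 7
  Remaining [-32, -48, -6, -8] -> largest is -6
  Remaining [-32, -48, -8] -> largest is -8
  Remaining [-32, -48] -> largest is -32
  Remaining [-48] -> largest is -48
Collecting the picks in order gives the descending list.
Final answer: [43, 25, 15, 7, -6, -8, -32, -48]


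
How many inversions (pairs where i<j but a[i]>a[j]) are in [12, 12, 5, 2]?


For each element, count the later elements that are smaller than it:
  12 (index 0): smaller elements after it = [5, 2] -> 2
  12 (index 1): smaller elements after it = [5, 2] -> 2
  5 (index 2): smaller elements after it = [2] -> 1
Total inversions = 2 + 2 + 1 = 5
Final answer: 5


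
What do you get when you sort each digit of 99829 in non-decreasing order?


The number 99829 has digits: 9, 9, 8, 2, 9
Sorted: 2, 8, 9, 9, 9
Joining the sorted digits gives the result.
Final answer: 28999


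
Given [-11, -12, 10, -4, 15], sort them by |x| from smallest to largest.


Compute absolute values:
  |-11| = 11
  |-12| = 12
  |10| = 10
  |-4| = 4
  |15| = 15
Absolute values in increasing order: 4 < 10 < 11 < 12 < 15
Listing the original numbers in that order gives the answer.
Final answer: [-4, 10, -11, -12, 15]


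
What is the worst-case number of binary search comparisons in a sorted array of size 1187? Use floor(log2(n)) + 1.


Binary search halves the search space each step.
Maximum comparisons = floor(log2(1187)) + 1
log2(1187) = 10.2131
floor(log2(1187)) = 10, so 10 + 1 = 11
Final answer: 11


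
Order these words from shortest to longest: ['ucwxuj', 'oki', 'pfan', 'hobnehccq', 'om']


Compute lengths:
  'ucwxuj' has length 6
  'oki' has length 3
  'pfan' has length 4
  'hobnehccq' has length 9
  'om' has length 2
Lengths in increasing order: 2 < 3 < 4 < 6 < 9
Listing the words in that order gives the answer.
Final answer: ['om', 'oki', 'pfan', 'ucwxuj', 'hobnehccq']


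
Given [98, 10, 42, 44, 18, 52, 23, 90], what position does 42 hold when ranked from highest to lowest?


Sort descending: [98, 90, 52, 44, 42, 23, 18, 10]
Find 42 in the sorted list.
42 is at position 5.
Final answer: 5


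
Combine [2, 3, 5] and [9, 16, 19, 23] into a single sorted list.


List A: [2, 3, 5]
List B: [9, 16, 19, 23]
Repeatedly compare the front elements and take the smaller:
  2 vs 9 -> take 2
  3 vs 9 -> take 3
  5 vs 9 -> take 5
  A is exhausted; append the rest of B: [9, 16, 19, 23]
Final answer: [2, 3, 5, 9, 16, 19, 23]


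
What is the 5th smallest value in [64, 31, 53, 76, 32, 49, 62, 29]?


Sort ascending: [29, 31, 32, 49, 53, 62, 64, 76]
The 5th element (1-indexed) is at index 4.
Value = 53
Final answer: 53


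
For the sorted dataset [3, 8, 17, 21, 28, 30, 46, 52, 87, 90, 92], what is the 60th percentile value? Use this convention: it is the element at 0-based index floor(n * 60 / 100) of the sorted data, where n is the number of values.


The dataset has n = 11 elements.
Index = floor(11 * 60 / 100) = floor(660 / 100) = floor(6.6) = 6
Counting from index 0 in the sorted data, the element at index 6 is 46.
Final answer: 46


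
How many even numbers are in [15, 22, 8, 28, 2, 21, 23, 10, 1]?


Check each element:
  15 is odd
  22 is even
  8 is even
  28 is even
  2 is even
  21 is odd
  23 is odd
  10 is even
  1 is odd
Evens: [22, 8, 28, 2, 10]
Count of evens = 5
Final answer: 5


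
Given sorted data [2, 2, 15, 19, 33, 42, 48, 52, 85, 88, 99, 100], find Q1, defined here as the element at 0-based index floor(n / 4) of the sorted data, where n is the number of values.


The list has n = 12 elements.
Q1 index = floor(12 / 4) = floor(3) = 3
Counting from index 0 in the sorted data, the element at index 3 is 19.
Final answer: 19


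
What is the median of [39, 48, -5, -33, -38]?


First, sort the list: [-38, -33, -5, 39, 48]
The list has 5 elements (odd count).
The middle index is 2 (0-based), and the element there is -5.
Final answer: -5


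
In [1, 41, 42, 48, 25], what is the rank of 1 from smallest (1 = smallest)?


Sort ascending: [1, 25, 41, 42, 48]
Find 1 in the sorted list.
1 is at position 1 (1-indexed).
Final answer: 1


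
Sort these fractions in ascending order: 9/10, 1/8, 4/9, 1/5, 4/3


Convert to decimal for comparison:
  9/10 = 0.9
  1/8 = 0.125
  4/9 = 0.4444
  1/5 = 0.2
  4/3 = 1.3333
Decimals in increasing order: 0.125 < 0.2 < 0.4444 < 0.9 < 1.3333
Writing each back as its fraction gives the sorted order.
Final answer: 1/8, 1/5, 4/9, 9/10, 4/3


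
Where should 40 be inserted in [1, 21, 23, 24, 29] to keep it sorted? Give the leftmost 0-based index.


List is sorted: [1, 21, 23, 24, 29]
We need the leftmost position where 40 can be inserted, i.e. the first index whose element is >= 40 (or the end of the list if none is).
Binary search with low=0, high=5 (0-based indices):
  low=0, high=5, mid=2: a[2]=23 < 40, so low = 3
  low=3, high=5, mid=4: a[4]=29 < 40, so low = 5
Now low = high = 5, so the insertion index is 5.
Final answer: 5


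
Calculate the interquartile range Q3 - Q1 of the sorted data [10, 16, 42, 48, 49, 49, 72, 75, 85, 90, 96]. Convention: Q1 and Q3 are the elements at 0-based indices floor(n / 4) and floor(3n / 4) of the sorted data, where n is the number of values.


The data has n = 11 elements.
Q1 index = floor(11 / 4) = floor(2.75) = 2; Q3 index = floor(3 * 11 / 4) = floor(8.25) = 8
Q1 = element at index 2 = 42
Q3 = element at index 8 = 85
IQR = 85 - 42 = 43
Final answer: 43


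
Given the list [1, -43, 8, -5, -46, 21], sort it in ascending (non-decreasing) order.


Original list: [1, -43, 8, -5, -46, 21]
Repeatedly take the smallest remaining element:
  Remaining [1, -43, 8, -5, -46, 21] -> smallest is -46
  Remaining [1, -43, 8, -5, 21] -> smallest is -43
  Remaining [1, 8, -5, 21] -> smallest is -5
  Remaining [1, 8, 21] -> smallest is 1
  Remaining [8, 21] -> smallest is 8
  Remaining [21] -> smallest is 21
Collecting the picks in order gives the sorted list.
Final answer: [-46, -43, -5, 1, 8, 21]


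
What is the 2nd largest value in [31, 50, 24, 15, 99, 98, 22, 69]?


Sort descending: [99, 98, 69, 50, 31, 24, 22, 15]
The 2nd element (1-indexed) is at index 1.
Value = 98
Final answer: 98


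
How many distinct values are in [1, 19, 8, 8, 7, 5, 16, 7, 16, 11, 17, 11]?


List all unique values:
Distinct values: [1, 5, 7, 8, 11, 16, 17, 19]
Count = 8
Final answer: 8


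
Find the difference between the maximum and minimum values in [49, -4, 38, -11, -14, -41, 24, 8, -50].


Maximum value: 49
Minimum value: -50
Range = 49 - (-50) = 99
Final answer: 99


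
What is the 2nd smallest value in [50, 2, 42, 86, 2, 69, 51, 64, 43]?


Sort ascending: [2, 2, 42, 43, 50, 51, 64, 69, 86]
The 2nd element (1-indexed) is at index 1.
Value = 2
Final answer: 2


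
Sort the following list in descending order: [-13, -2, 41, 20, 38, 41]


Original list: [-13, -2, 41, 20, 38, 41]
Repeatedly take the largest remaining element:
  Remaining [-13, -2, 41, 20, 38, 41] -> largest is 41
  Remaining [-13, -2, 20, 38, 41] -> largest is 41
  Remaining [-13, -2, 20, 38] -> largest is 38
  Remaining [-13, -2, 20] -> largest is 20
  Remaining [-13, -2] -> largest is -2
  Remaining [-13] -> largest is -13
Collecting the picks in order gives the descending list.
Final answer: [41, 41, 38, 20, -2, -13]


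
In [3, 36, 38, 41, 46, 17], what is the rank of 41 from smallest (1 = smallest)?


Sort ascending: [3, 17, 36, 38, 41, 46]
Find 41 in the sorted list.
41 is at position 5 (1-indexed).
Final answer: 5


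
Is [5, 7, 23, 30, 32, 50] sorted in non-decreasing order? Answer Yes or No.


Check consecutive pairs:
  5 <= 7? True
  7 <= 23? True
  23 <= 30? True
  30 <= 32? True
  32 <= 50? True
Every consecutive pair is in order, so the list is non-decreasing.
Final answer: Yes


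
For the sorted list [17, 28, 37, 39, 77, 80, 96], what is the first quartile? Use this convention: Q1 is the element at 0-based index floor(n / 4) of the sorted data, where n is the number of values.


The list has n = 7 elements.
Q1 index = floor(7 / 4) = floor(1.75) = 1
Counting from index 0 in the sorted data, the element at index 1 is 28.
Final answer: 28


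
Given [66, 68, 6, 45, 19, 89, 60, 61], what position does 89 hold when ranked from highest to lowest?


Sort descending: [89, 68, 66, 61, 60, 45, 19, 6]
Find 89 in the sorted list.
89 is at position 1.
Final answer: 1


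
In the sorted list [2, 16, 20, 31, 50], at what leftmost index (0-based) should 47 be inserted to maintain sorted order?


List is sorted: [2, 16, 20, 31, 50]
We need the leftmost position where 47 can be inserted, i.e. the first index whose element is >= 47 (or the end of the list if none is).
Binary search with low=0, high=5 (0-based indices):
  low=0, high=5, mid=2: a[2]=20 < 47, so low = 3
  low=3, high=5, mid=4: a[4]=50 >= 47, so high = 4
  low=3, high=4, mid=3: a[3]=31 < 47, so low = 4
Now low = high = 4, so the insertion index is 4.
Final answer: 4


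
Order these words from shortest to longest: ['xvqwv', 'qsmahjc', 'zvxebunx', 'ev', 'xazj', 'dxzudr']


Compute lengths:
  'xvqwv' has length 5
  'qsmahjc' has length 7
  'zvxebunx' has length 8
  'ev' has length 2
  'xazj' has length 4
  'dxzudr' has length 6
Lengths in increasing order: 2 < 4 < 5 < 6 < 7 < 8
Listing the words in that order gives the answer.
Final answer: ['ev', 'xazj', 'xvqwv', 'dxzudr', 'qsmahjc', 'zvxebunx']


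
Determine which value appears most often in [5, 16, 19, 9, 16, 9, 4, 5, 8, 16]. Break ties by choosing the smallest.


Count the frequency of each value:
  4 appears 1 time(s)
  5 appears 2 time(s)
  8 appears 1 time(s)
  9 appears 2 time(s)
  16 appears 3 time(s)
  19 appears 1 time(s)
Maximum frequency is 3.
Only 16 reaches that frequency, so it is the mode.
Final answer: 16


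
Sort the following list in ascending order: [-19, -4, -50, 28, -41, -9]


Original list: [-19, -4, -50, 28, -41, -9]
Repeatedly take the smallest remaining element:
  Remaining [-19, -4, -50, 28, -41, -9] -> smallest is -50
  Remaining [-19, -4, 28, -41, -9] -> smallest is -41
  Remaining [-19, -4, 28, -9] -> smallest is -19
  Remaining [-4, 28, -9] -> smallest is -9
  Remaining [-4, 28] -> smallest is -4
  Remaining [28] -> smallest is 28
Collecting the picks in order gives the sorted list.
Final answer: [-50, -41, -19, -9, -4, 28]


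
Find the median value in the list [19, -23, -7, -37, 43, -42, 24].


First, sort the list: [-42, -37, -23, -7, 19, 24, 43]
The list has 7 elements (odd count).
The middle index is 3 (0-based), and the element there is -7.
Final answer: -7


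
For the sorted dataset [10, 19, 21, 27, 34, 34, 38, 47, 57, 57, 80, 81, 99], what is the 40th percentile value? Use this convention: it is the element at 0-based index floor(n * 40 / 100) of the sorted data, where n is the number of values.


The dataset has n = 13 elements.
Index = floor(13 * 40 / 100) = floor(520 / 100) = floor(5.2) = 5
Counting from index 0 in the sorted data, the element at index 5 is 34.
Final answer: 34


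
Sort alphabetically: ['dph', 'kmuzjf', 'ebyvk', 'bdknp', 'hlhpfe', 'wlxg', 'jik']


Compare strings character by character (the first differing letter decides):
  'bdknp' < 'dph' since 'b' < 'd' at position 1
  'dph' < 'ebyvk' since 'd' < 'e' at position 1
  'ebyvk' < 'hlhpfe' since 'e' < 'h' at position 1
  'hlhpfe' < 'jik' since 'h' < 'j' at position 1
  'jik' < 'kmuzjf' since 'j' < 'k' at position 1
  'kmuzjf' < 'wlxg' since 'k' < 'w' at position 1
Chaining these comparisons gives the alphabetical order.
Final answer: ['bdknp', 'dph', 'ebyvk', 'hlhpfe', 'jik', 'kmuzjf', 'wlxg']


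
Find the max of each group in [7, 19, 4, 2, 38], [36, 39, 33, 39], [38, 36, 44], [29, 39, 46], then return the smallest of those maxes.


Find max of each group:
  Group 1: [7, 19, 4, 2, 38] -> max = 38
  Group 2: [36, 39, 33, 39] -> max = 39
  Group 3: [38, 36, 44] -> max = 44
  Group 4: [29, 39, 46] -> max = 46
Maxes: [38, 39, 44, 46]
Minimum of maxes = 38
Final answer: 38


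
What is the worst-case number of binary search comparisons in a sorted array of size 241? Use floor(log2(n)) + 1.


Binary search halves the search space each step.
Maximum comparisons = floor(log2(241)) + 1
log2(241) = 7.9129
floor(log2(241)) = 7, so 7 + 1 = 8
Final answer: 8


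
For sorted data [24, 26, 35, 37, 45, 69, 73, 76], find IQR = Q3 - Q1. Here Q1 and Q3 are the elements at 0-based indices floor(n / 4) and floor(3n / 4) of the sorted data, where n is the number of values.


The data has n = 8 elements.
Q1 index = floor(8 / 4) = floor(2) = 2; Q3 index = floor(3 * 8 / 4) = floor(6) = 6
Q1 = element at index 2 = 35
Q3 = element at index 6 = 73
IQR = 73 - 35 = 38
Final answer: 38


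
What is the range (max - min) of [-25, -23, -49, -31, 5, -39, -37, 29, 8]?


Maximum value: 29
Minimum value: -49
Range = 29 - (-49) = 78
Final answer: 78


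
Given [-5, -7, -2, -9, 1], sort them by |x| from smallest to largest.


Compute absolute values:
  |-5| = 5
  |-7| = 7
  |-2| = 2
  |-9| = 9
  |1| = 1
Absolute values in increasing order: 1 < 2 < 5 < 7 < 9
Listing the original numbers in that order gives the answer.
Final answer: [1, -2, -5, -7, -9]


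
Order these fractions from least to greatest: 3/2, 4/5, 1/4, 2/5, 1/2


Convert to decimal for comparison:
  3/2 = 1.5
  4/5 = 0.8
  1/4 = 0.25
  2/5 = 0.4
  1/2 = 0.5
Decimals in increasing order: 0.25 < 0.4 < 0.5 < 0.8 < 1.5
Writing each back as its fraction gives the sorted order.
Final answer: 1/4, 2/5, 1/2, 4/5, 3/2


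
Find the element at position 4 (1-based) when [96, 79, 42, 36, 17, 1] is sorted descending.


Sort descending: [96, 79, 42, 36, 17, 1]
The 4th element (1-indexed) is at index 3.
Value = 36
Final answer: 36


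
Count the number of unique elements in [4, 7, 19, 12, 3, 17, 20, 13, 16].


List all unique values:
Distinct values: [3, 4, 7, 12, 13, 16, 17, 19, 20]
Count = 9
Final answer: 9


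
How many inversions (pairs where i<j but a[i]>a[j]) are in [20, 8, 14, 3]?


For each element, count the later elements that are smaller than it:
  20 (index 0): smaller elements after it = [8, 14, 3] -> 3
  8 (index 1): smaller elements after it = [3] -> 1
  14 (index 2): smaller elements after it = [3] -> 1
Total inversions = 3 + 1 + 1 = 5
Final answer: 5


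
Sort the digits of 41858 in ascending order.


The number 41858 has digits: 4, 1, 8, 5, 8
Sorted: 1, 4, 5, 8, 8
Joining the sorted digits gives the result.
Final answer: 14588


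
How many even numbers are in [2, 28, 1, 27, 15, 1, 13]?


Check each element:
  2 is even
  28 is even
  1 is odd
  27 is odd
  15 is odd
  1 is odd
  13 is odd
Evens: [2, 28]
Count of evens = 2
Final answer: 2


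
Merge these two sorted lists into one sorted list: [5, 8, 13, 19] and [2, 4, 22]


List A: [5, 8, 13, 19]
List B: [2, 4, 22]
Repeatedly compare the front elements and take the smaller:
  5 vs 2 -> take 2
  5 vs 4 -> take 4
  5 vs 22 -> take 5
  8 vs 22 -> take 8
  13 vs 22 -> take 13
  19 vs 22 -> take 19
  A is exhausted; append the rest of B: [22]
Final answer: [2, 4, 5, 8, 13, 19, 22]


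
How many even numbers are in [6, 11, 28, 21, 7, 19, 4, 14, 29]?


Check each element:
  6 is even
  11 is odd
  28 is even
  21 is odd
  7 is odd
  19 is odd
  4 is even
  14 is even
  29 is odd
Evens: [6, 28, 4, 14]
Count of evens = 4
Final answer: 4


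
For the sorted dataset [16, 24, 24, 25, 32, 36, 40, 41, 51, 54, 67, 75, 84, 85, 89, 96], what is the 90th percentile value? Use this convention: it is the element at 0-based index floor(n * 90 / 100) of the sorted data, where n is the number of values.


The dataset has n = 16 elements.
Index = floor(16 * 90 / 100) = floor(1440 / 100) = floor(14.4) = 14
Counting from index 0 in the sorted data, the element at index 14 is 89.
Final answer: 89


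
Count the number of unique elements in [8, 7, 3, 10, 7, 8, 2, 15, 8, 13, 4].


List all unique values:
Distinct values: [2, 3, 4, 7, 8, 10, 13, 15]
Count = 8
Final answer: 8


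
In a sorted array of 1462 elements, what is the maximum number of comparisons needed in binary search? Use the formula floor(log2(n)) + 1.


Binary search halves the search space each step.
Maximum comparisons = floor(log2(1462)) + 1
log2(1462) = 10.5137
floor(log2(1462)) = 10, so 10 + 1 = 11
Final answer: 11


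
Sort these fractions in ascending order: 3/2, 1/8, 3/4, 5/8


Convert to decimal for comparison:
  3/2 = 1.5
  1/8 = 0.125
  3/4 = 0.75
  5/8 = 0.625
Decimals in increasing order: 0.125 < 0.625 < 0.75 < 1.5
Writing each back as its fraction gives the sorted order.
Final answer: 1/8, 5/8, 3/4, 3/2


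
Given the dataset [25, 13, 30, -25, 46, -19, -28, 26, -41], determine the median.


First, sort the list: [-41, -28, -25, -19, 13, 25, 26, 30, 46]
The list has 9 elements (odd count).
The middle index is 4 (0-based), and the element there is 13.
Final answer: 13


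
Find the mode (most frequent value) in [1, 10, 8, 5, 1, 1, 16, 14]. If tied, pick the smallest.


Count the frequency of each value:
  1 appears 3 time(s)
  5 appears 1 time(s)
  8 appears 1 time(s)
  10 appears 1 time(s)
  14 appears 1 time(s)
  16 appears 1 time(s)
Maximum frequency is 3.
Only 1 reaches that frequency, so it is the mode.
Final answer: 1


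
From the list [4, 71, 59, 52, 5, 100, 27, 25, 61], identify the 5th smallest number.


Sort ascending: [4, 5, 25, 27, 52, 59, 61, 71, 100]
The 5th element (1-indexed) is at index 4.
Value = 52
Final answer: 52


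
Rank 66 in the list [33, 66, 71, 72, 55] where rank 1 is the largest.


Sort descending: [72, 71, 66, 55, 33]
Find 66 in the sorted list.
66 is at position 3.
Final answer: 3


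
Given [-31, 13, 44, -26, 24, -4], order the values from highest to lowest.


Original list: [-31, 13, 44, -26, 24, -4]
Repeatedly take the largest remaining element:
  Remaining [-31, 13, 44, -26, 24, -4] -> largest is 44
  Remaining [-31, 13, -26, 24, -4] -> largest is 24
  Remaining [-31, 13, -26, -4] -> largest is 13
  Remaining [-31, -26, -4] -> largest is -4
  Remaining [-31, -26] -> largest is -26
  Remaining [-31] -> largest is -31
Collecting the picks in order gives the descending list.
Final answer: [44, 24, 13, -4, -26, -31]


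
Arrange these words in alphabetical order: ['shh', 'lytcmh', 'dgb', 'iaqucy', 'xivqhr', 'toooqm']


Compare strings character by character (the first differing letter decides):
  'dgb' < 'iaqucy' since 'd' < 'i' at position 1
  'iaqucy' < 'lytcmh' since 'i' < 'l' at position 1
  'lytcmh' < 'shh' since 'l' < 's' at position 1
  'shh' < 'toooqm' since 's' < 't' at position 1
  'toooqm' < 'xivqhr' since 't' < 'x' at position 1
Chaining these comparisons gives the alphabetical order.
Final answer: ['dgb', 'iaqucy', 'lytcmh', 'shh', 'toooqm', 'xivqhr']


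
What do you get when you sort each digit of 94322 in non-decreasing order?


The number 94322 has digits: 9, 4, 3, 2, 2
Sorted: 2, 2, 3, 4, 9
Joining the sorted digits gives the result.
Final answer: 22349


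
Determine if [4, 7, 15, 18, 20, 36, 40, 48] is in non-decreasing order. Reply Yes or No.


Check consecutive pairs:
  4 <= 7? True
  7 <= 15? True
  15 <= 18? True
  18 <= 20? True
  20 <= 36? True
  36 <= 40? True
  40 <= 48? True
Every consecutive pair is in order, so the list is non-decreasing.
Final answer: Yes


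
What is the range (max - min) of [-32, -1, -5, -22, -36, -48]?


Maximum value: -1
Minimum value: -48
Range = -1 - (-48) = 47
Final answer: 47


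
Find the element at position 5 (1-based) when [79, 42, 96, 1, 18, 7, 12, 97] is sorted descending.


Sort descending: [97, 96, 79, 42, 18, 12, 7, 1]
The 5th element (1-indexed) is at index 4.
Value = 18
Final answer: 18


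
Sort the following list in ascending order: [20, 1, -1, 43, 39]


Original list: [20, 1, -1, 43, 39]
Repeatedly take the smallest remaining element:
  Remaining [20, 1, -1, 43, 39] -> smallest is -1
  Remaining [20, 1, 43, 39] -> smallest is 1
  Remaining [20, 43, 39] -> smallest is 20
  Remaining [43, 39] -> smallest is 39
  Remaining [43] -> smallest is 43
Collecting the picks in order gives the sorted list.
Final answer: [-1, 1, 20, 39, 43]


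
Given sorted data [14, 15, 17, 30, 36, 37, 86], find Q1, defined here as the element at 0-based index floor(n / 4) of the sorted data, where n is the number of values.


The list has n = 7 elements.
Q1 index = floor(7 / 4) = floor(1.75) = 1
Counting from index 0 in the sorted data, the element at index 1 is 15.
Final answer: 15


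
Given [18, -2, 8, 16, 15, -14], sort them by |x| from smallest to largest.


Compute absolute values:
  |18| = 18
  |-2| = 2
  |8| = 8
  |16| = 16
  |15| = 15
  |-14| = 14
Absolute values in increasing order: 2 < 8 < 14 < 15 < 16 < 18
Listing the original numbers in that order gives the answer.
Final answer: [-2, 8, -14, 15, 16, 18]


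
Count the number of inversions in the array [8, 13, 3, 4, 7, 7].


For each element, count the later elements that are smaller than it:
  8 (index 0): smaller elements after it = [3, 4, 7, 7] -> 4
  13 (index 1): smaller elements after it = [3, 4, 7, 7] -> 4
  3 (index 2): smaller elements after it = [] -> 0
  4 (index 3): smaller elements after it = [] -> 0
  7 (index 4): smaller elements after it = [] -> 0
Total inversions = 4 + 4 + 0 + 0 + 0 = 8
Final answer: 8
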